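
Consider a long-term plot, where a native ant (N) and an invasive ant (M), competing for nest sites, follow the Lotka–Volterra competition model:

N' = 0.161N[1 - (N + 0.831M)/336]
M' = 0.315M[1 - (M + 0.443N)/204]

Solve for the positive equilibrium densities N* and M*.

N* ≈ 263, M* ≈ 87.3

Setting both brackets to zero gives the nullclines N + 0.831M = 336 and 0.443N + M = 204.
Substituting M = 204 - 0.443N into the first: N(1 - 0.831·0.443) = 336 - 0.831·204.
So N* = 166/0.632 = 263, and then M* = 204 - 0.443·263 = 87.3.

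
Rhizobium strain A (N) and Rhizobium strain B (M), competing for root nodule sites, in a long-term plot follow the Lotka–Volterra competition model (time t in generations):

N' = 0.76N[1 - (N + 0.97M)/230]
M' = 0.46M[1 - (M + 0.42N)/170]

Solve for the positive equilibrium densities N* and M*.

N* ≈ 110, M* ≈ 124

Setting both brackets to zero gives the nullclines N + 0.97M = 230 and 0.42N + M = 170.
Substituting M = 170 - 0.42N into the first: N(1 - 0.97·0.42) = 230 - 0.97·170.
So N* = 65.1/0.593 = 110, and then M* = 170 - 0.42·110 = 124.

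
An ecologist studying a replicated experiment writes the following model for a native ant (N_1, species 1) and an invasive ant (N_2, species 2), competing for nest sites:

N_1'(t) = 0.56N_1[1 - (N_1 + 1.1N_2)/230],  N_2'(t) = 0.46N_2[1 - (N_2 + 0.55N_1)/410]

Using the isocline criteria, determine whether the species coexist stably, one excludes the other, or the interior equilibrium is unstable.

Compare the nullcline intercepts: K1/α12 = 230/1.1 = 209 < K2 = 410; K2/α21 = 410/0.55 = 745 > K1 = 230.
Since the inequalities point opposite ways, species 2 can invade but species 1 cannot.

species 2 excludes species 1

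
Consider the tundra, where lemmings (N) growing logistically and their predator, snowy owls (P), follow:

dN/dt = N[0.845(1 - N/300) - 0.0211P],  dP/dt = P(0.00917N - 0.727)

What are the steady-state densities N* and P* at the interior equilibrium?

From dP/dt = 0 with P > 0: 0.00917N* = 0.727, so N* = 79.3.
Substitute into dN/dt = 0: 0.845(1 - 79.3/300) = 0.0211P*.
The bracket is 0.736, giving P* = 0.622/0.0211 = 29.5.

N* ≈ 79.3, P* ≈ 29.5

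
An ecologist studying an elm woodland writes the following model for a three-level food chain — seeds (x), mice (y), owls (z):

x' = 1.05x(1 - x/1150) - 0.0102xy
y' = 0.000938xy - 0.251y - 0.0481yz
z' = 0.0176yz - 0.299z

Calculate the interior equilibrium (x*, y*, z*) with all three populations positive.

x* ≈ 960, y* ≈ 17, z* ≈ 13.5

From dz/dt = 0: 0.0176y* = 0.299, so y* = 17.
From dx/dt = 0: 1.05(1 - x*/1150) = 0.0102·17, giving x* = 1150·(1 - 0.165) = 960.
From dy/dt = 0: 0.000938·960 - 0.251 = 0.0481z*, so z* = 0.65/0.0481 = 13.5.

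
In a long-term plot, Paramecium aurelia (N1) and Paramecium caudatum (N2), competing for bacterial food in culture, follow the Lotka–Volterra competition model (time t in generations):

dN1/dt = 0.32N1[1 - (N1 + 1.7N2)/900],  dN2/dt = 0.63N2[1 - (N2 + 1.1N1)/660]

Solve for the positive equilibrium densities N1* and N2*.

Setting both brackets to zero gives the nullclines N1 + 1.7N2 = 900 and 1.1N1 + N2 = 660.
Substituting N2 = 660 - 1.1N1 into the first: N1(1 - 1.7·1.1) = 900 - 1.7·660.
So N1* = -222/-0.87 = 255, and then N2* = 660 - 1.1·255 = 379.

N1* ≈ 255, N2* ≈ 379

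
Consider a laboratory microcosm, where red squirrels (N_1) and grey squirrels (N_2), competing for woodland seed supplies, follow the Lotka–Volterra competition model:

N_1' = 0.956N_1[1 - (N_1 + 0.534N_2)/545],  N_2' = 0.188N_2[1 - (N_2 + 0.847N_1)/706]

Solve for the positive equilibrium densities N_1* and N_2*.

N_1* ≈ 307, N_2* ≈ 446

Setting both brackets to zero gives the nullclines N_1 + 0.534N_2 = 545 and 0.847N_1 + N_2 = 706.
Substituting N_2 = 706 - 0.847N_1 into the first: N_1(1 - 0.534·0.847) = 545 - 0.534·706.
So N_1* = 168/0.548 = 307, and then N_2* = 706 - 0.847·307 = 446.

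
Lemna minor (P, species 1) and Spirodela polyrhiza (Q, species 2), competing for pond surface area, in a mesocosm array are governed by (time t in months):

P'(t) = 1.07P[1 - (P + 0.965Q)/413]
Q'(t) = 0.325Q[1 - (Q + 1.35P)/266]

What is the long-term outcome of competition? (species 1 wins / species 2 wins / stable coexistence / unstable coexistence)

species 1 excludes species 2

Compare the nullcline intercepts: K1/α12 = 413/0.965 = 428 > K2 = 266; K2/α21 = 266/1.35 = 197 < K1 = 413.
Since the inequalities point opposite ways, species 1 can invade but species 2 cannot.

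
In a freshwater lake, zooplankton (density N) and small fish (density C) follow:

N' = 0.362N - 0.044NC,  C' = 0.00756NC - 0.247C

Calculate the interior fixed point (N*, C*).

N* ≈ 32.7, C* ≈ 8.23

Set dC/dt = 0 with C > 0: 0.00756N - 0.247 = 0, so N* = 0.247/0.00756 = 32.7.
Set dN/dt = 0 with N > 0: 0.362 - 0.044C = 0, so C* = 0.362/0.044 = 8.23.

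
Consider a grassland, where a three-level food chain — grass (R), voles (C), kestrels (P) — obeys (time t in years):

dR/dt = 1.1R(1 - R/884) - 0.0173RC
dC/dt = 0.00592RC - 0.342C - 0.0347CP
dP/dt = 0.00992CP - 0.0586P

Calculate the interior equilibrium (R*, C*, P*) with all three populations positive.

From dP/dt = 0: 0.00992C* = 0.0586, so C* = 5.91.
From dR/dt = 0: 1.1(1 - R*/884) = 0.0173·5.91, giving R* = 884·(1 - 0.0929) = 802.
From dC/dt = 0: 0.00592·802 - 0.342 = 0.0347P*, so P* = 4.41/0.0347 = 127.

R* ≈ 802, C* ≈ 5.91, P* ≈ 127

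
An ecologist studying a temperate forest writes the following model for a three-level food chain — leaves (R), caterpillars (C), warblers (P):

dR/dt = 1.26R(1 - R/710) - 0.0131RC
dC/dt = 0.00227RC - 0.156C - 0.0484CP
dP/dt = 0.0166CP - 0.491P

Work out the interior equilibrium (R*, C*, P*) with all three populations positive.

From dP/dt = 0: 0.0166C* = 0.491, so C* = 29.6.
From dR/dt = 0: 1.26(1 - R*/710) = 0.0131·29.6, giving R* = 710·(1 - 0.308) = 492.
From dC/dt = 0: 0.00227·492 - 0.156 = 0.0484P*, so P* = 0.96/0.0484 = 19.8.

R* ≈ 492, C* ≈ 29.6, P* ≈ 19.8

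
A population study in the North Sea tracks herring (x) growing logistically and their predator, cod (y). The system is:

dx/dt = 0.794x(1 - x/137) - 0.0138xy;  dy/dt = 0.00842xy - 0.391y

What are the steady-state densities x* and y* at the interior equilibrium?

From dy/dt = 0 with y > 0: 0.00842x* = 0.391, so x* = 46.4.
Substitute into dx/dt = 0: 0.794(1 - 46.4/137) = 0.0138y*.
The bracket is 0.661, giving y* = 0.525/0.0138 = 38.

x* ≈ 46.4, y* ≈ 38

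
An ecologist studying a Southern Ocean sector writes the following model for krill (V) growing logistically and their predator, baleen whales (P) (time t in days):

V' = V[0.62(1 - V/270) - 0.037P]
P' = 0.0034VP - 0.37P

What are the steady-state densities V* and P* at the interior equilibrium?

From dP/dt = 0 with P > 0: 0.0034V* = 0.37, so V* = 109.
Substitute into dV/dt = 0: 0.62(1 - 109/270) = 0.037P*.
The bracket is 0.597, giving P* = 0.37/0.037 = 10.

V* ≈ 109, P* ≈ 10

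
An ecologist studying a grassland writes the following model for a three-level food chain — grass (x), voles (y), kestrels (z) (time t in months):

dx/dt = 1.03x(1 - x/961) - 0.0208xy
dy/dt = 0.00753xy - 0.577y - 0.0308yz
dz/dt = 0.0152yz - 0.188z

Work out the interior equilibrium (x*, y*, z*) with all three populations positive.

x* ≈ 721, y* ≈ 12.4, z* ≈ 158

From dz/dt = 0: 0.0152y* = 0.188, so y* = 12.4.
From dx/dt = 0: 1.03(1 - x*/961) = 0.0208·12.4, giving x* = 961·(1 - 0.25) = 721.
From dy/dt = 0: 0.00753·721 - 0.577 = 0.0308z*, so z* = 4.85/0.0308 = 158.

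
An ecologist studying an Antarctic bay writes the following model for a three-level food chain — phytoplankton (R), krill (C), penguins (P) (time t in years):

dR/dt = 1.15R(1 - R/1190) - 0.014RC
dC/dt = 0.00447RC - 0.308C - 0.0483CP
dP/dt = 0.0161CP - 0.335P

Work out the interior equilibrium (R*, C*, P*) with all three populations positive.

From dP/dt = 0: 0.0161C* = 0.335, so C* = 20.8.
From dR/dt = 0: 1.15(1 - R*/1190) = 0.014·20.8, giving R* = 1190·(1 - 0.253) = 889.
From dC/dt = 0: 0.00447·889 - 0.308 = 0.0483P*, so P* = 3.66/0.0483 = 75.9.

R* ≈ 889, C* ≈ 20.8, P* ≈ 75.9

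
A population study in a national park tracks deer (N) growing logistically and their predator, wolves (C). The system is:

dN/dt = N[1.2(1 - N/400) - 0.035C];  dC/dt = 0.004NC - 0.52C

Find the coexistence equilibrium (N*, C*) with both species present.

From dC/dt = 0 with C > 0: 0.004N* = 0.52, so N* = 130.
Substitute into dN/dt = 0: 1.2(1 - 130/400) = 0.035C*.
The bracket is 0.675, giving C* = 0.81/0.035 = 23.1.

N* ≈ 130, C* ≈ 23.1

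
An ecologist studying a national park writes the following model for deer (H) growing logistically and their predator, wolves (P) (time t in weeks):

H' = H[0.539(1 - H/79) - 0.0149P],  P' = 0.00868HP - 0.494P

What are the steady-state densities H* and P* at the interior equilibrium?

H* ≈ 56.9, P* ≈ 10.1

From dP/dt = 0 with P > 0: 0.00868H* = 0.494, so H* = 56.9.
Substitute into dH/dt = 0: 0.539(1 - 56.9/79) = 0.0149P*.
The bracket is 0.28, giving P* = 0.151/0.0149 = 10.1.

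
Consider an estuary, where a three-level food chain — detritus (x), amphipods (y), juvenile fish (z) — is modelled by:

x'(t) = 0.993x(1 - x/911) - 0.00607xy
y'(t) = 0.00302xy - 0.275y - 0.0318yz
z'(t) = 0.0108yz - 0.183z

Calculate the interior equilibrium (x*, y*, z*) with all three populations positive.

x* ≈ 817, y* ≈ 16.9, z* ≈ 68.9

From dz/dt = 0: 0.0108y* = 0.183, so y* = 16.9.
From dx/dt = 0: 0.993(1 - x*/911) = 0.00607·16.9, giving x* = 911·(1 - 0.104) = 817.
From dy/dt = 0: 0.00302·817 - 0.275 = 0.0318z*, so z* = 2.19/0.0318 = 68.9.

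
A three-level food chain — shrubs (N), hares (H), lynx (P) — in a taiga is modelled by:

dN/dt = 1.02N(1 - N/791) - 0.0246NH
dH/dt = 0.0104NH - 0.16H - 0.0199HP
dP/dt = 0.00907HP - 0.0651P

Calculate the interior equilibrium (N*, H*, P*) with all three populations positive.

N* ≈ 654, H* ≈ 7.18, P* ≈ 334

From dP/dt = 0: 0.00907H* = 0.0651, so H* = 7.18.
From dN/dt = 0: 1.02(1 - N*/791) = 0.0246·7.18, giving N* = 791·(1 - 0.173) = 654.
From dH/dt = 0: 0.0104·654 - 0.16 = 0.0199P*, so P* = 6.64/0.0199 = 334.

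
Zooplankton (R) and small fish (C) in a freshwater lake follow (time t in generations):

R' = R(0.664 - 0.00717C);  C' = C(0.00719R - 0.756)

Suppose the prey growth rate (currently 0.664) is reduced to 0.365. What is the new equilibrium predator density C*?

C* ≈ 50.9

At the interior fixed point, setting dR/dt = 0 with R > 0 fixes C* = (prey growth rate)/(RC coefficient) — independent of the other coefficients.
With the change, C* = 0.365/0.00717 = 50.9; it falls from 92.6.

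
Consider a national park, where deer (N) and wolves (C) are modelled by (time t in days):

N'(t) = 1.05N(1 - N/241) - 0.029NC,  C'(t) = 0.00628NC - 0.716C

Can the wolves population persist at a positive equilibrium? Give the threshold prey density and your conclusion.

Threshold N = 114; K > 114, so yes, the predator persists.

The predator equation gives dC/dt > 0 only when N > 0.716/0.00628 = 114.
Without the predator, N → K = 241. Since 241 > 114, the predator can invade and persist.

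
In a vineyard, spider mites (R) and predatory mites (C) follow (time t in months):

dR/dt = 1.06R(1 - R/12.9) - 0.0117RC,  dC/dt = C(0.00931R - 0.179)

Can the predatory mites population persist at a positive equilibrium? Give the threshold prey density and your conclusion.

The predator equation gives dC/dt > 0 only when R > 0.179/0.00931 = 19.2.
Without the predator, R → K = 12.9. Since 12.9 < 19.2, the predator cannot invade.

Threshold R = 19.2; K < 19.2, so no, the predator goes extinct.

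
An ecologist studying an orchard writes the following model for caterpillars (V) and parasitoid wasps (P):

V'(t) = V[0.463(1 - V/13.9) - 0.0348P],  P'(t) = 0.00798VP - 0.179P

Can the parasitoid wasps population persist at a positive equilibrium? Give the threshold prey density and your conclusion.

The predator equation gives dP/dt > 0 only when V > 0.179/0.00798 = 22.4.
Without the predator, V → K = 13.9. Since 13.9 < 22.4, the predator cannot invade.

Threshold V = 22.4; K < 22.4, so no, the predator goes extinct.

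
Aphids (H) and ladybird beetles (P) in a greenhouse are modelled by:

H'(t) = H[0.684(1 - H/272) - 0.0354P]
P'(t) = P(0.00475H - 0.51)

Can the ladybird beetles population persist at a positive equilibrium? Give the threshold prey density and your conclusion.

The predator equation gives dP/dt > 0 only when H > 0.51/0.00475 = 107.
Without the predator, H → K = 272. Since 272 > 107, the predator can invade and persist.

Threshold H = 107; K > 107, so yes, the predator persists.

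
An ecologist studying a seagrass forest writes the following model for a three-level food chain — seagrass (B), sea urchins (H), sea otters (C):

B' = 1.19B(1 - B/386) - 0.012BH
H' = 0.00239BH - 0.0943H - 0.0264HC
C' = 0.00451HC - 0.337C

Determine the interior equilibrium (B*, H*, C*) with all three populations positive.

B* ≈ 95.1, H* ≈ 74.7, C* ≈ 5.04

From dC/dt = 0: 0.00451H* = 0.337, so H* = 74.7.
From dB/dt = 0: 1.19(1 - B*/386) = 0.012·74.7, giving B* = 386·(1 - 0.754) = 95.1.
From dH/dt = 0: 0.00239·95.1 - 0.0943 = 0.0264C*, so C* = 0.133/0.0264 = 5.04.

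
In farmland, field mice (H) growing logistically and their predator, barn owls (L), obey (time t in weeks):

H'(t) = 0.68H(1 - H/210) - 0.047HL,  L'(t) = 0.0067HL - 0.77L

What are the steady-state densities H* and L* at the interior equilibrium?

From dL/dt = 0 with L > 0: 0.0067H* = 0.77, so H* = 115.
Substitute into dH/dt = 0: 0.68(1 - 115/210) = 0.047L*.
The bracket is 0.453, giving L* = 0.308/0.047 = 6.55.

H* ≈ 115, L* ≈ 6.55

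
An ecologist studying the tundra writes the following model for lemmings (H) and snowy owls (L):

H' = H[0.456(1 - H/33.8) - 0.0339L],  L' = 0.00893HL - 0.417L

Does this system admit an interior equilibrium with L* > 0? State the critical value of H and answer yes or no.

The predator equation gives dL/dt > 0 only when H > 0.417/0.00893 = 46.7.
Without the predator, H → K = 33.8. Since 33.8 < 46.7, the predator cannot invade.

Threshold H = 46.7; K < 46.7, so no, the predator goes extinct.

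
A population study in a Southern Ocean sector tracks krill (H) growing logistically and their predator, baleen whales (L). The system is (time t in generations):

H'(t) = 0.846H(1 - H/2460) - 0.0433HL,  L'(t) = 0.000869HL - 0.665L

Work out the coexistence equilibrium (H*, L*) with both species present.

From dL/dt = 0 with L > 0: 0.000869H* = 0.665, so H* = 765.
Substitute into dH/dt = 0: 0.846(1 - 765/2460) = 0.0433L*.
The bracket is 0.689, giving L* = 0.583/0.0433 = 13.5.

H* ≈ 765, L* ≈ 13.5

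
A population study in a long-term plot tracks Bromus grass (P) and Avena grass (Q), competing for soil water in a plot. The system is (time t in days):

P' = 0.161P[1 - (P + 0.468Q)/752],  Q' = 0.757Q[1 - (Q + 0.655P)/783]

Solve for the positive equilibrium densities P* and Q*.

Setting both brackets to zero gives the nullclines P + 0.468Q = 752 and 0.655P + Q = 783.
Substituting Q = 783 - 0.655P into the first: P(1 - 0.468·0.655) = 752 - 0.468·783.
So P* = 386/0.693 = 556, and then Q* = 783 - 0.655·556 = 419.

P* ≈ 556, Q* ≈ 419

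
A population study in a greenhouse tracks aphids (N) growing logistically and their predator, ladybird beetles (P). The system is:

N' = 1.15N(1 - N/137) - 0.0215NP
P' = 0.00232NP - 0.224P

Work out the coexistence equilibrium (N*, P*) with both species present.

From dP/dt = 0 with P > 0: 0.00232N* = 0.224, so N* = 96.6.
Substitute into dN/dt = 0: 1.15(1 - 96.6/137) = 0.0215P*.
The bracket is 0.295, giving P* = 0.34/0.0215 = 15.8.

N* ≈ 96.6, P* ≈ 15.8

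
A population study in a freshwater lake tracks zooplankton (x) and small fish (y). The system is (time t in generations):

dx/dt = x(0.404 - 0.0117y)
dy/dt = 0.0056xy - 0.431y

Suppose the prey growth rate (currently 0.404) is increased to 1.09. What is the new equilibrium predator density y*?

At the interior fixed point, setting dx/dt = 0 with x > 0 fixes y* = (prey growth rate)/(xy coefficient) — independent of the other coefficients.
With the change, y* = 1.09/0.0117 = 93.2; it rises from 34.5.

y* ≈ 93.2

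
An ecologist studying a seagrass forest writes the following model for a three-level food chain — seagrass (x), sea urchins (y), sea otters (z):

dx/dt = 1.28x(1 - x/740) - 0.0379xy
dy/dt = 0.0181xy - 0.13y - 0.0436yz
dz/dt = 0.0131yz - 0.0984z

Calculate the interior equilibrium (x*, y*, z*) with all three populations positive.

From dz/dt = 0: 0.0131y* = 0.0984, so y* = 7.51.
From dx/dt = 0: 1.28(1 - x*/740) = 0.0379·7.51, giving x* = 740·(1 - 0.222) = 575.
From dy/dt = 0: 0.0181·575 - 0.13 = 0.0436z*, so z* = 10.3/0.0436 = 236.

x* ≈ 575, y* ≈ 7.51, z* ≈ 236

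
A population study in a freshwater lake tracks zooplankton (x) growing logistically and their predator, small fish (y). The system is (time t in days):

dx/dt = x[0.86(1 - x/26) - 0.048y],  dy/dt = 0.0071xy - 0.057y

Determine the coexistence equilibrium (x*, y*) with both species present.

From dy/dt = 0 with y > 0: 0.0071x* = 0.057, so x* = 8.03.
Substitute into dx/dt = 0: 0.86(1 - 8.03/26) = 0.048y*.
The bracket is 0.691, giving y* = 0.594/0.048 = 12.4.

x* ≈ 8.03, y* ≈ 12.4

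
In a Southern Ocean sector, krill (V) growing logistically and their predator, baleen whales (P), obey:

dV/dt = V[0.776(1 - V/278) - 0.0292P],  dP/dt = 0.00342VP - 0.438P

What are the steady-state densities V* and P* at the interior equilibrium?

V* ≈ 128, P* ≈ 14.3

From dP/dt = 0 with P > 0: 0.00342V* = 0.438, so V* = 128.
Substitute into dV/dt = 0: 0.776(1 - 128/278) = 0.0292P*.
The bracket is 0.539, giving P* = 0.419/0.0292 = 14.3.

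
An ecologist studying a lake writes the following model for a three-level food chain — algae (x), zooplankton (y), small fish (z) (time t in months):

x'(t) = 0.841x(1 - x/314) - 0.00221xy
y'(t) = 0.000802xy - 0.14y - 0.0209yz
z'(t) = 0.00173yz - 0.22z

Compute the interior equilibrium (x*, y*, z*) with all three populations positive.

From dz/dt = 0: 0.00173y* = 0.22, so y* = 127.
From dx/dt = 0: 0.841(1 - x*/314) = 0.00221·127, giving x* = 314·(1 - 0.334) = 209.
From dy/dt = 0: 0.000802·209 - 0.14 = 0.0209z*, so z* = 0.0277/0.0209 = 1.32.

x* ≈ 209, y* ≈ 127, z* ≈ 1.32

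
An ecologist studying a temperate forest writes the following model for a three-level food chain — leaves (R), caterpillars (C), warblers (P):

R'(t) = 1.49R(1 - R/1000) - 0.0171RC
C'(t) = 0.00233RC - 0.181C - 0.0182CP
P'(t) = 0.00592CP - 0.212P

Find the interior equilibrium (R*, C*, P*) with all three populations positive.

R* ≈ 589, C* ≈ 35.8, P* ≈ 65.5

From dP/dt = 0: 0.00592C* = 0.212, so C* = 35.8.
From dR/dt = 0: 1.49(1 - R*/1000) = 0.0171·35.8, giving R* = 1000·(1 - 0.411) = 589.
From dC/dt = 0: 0.00233·589 - 0.181 = 0.0182P*, so P* = 1.19/0.0182 = 65.5.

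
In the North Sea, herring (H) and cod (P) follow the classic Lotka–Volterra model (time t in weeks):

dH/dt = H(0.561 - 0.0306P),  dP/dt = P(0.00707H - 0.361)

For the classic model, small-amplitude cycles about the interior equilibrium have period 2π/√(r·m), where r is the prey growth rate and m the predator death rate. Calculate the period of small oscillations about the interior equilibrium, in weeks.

T ≈ 14 weeks

Here r = 0.561 and m = 0.361, so r·m = 0.203.
ω = √0.203 = 0.45 per week, hence T = 2π/ω ≈ 14 weeks.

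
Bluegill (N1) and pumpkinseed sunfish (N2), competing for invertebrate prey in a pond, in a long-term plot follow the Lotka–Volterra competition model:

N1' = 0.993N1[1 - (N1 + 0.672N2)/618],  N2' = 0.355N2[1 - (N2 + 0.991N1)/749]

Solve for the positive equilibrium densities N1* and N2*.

Setting both brackets to zero gives the nullclines N1 + 0.672N2 = 618 and 0.991N1 + N2 = 749.
Substituting N2 = 749 - 0.991N1 into the first: N1(1 - 0.672·0.991) = 618 - 0.672·749.
So N1* = 115/0.334 = 343, and then N2* = 749 - 0.991·343 = 409.

N1* ≈ 343, N2* ≈ 409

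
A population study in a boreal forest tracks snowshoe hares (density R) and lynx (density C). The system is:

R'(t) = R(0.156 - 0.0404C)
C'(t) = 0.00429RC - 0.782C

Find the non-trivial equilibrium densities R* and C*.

R* ≈ 182, C* ≈ 3.86

Set dC/dt = 0 with C > 0: 0.00429R - 0.782 = 0, so R* = 0.782/0.00429 = 182.
Set dR/dt = 0 with R > 0: 0.156 - 0.0404C = 0, so C* = 0.156/0.0404 = 3.86.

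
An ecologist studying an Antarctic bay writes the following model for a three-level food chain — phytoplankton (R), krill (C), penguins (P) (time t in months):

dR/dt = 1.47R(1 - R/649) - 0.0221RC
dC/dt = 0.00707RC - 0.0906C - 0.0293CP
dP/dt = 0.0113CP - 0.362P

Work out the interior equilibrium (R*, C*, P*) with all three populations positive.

R* ≈ 336, C* ≈ 32, P* ≈ 78.1

From dP/dt = 0: 0.0113C* = 0.362, so C* = 32.
From dR/dt = 0: 1.47(1 - R*/649) = 0.0221·32, giving R* = 649·(1 - 0.482) = 336.
From dC/dt = 0: 0.00707·336 - 0.0906 = 0.0293P*, so P* = 2.29/0.0293 = 78.1.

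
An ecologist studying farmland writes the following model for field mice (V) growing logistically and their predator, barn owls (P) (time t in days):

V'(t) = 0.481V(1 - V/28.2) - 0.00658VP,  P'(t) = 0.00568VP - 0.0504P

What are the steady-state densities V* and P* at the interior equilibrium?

From dP/dt = 0 with P > 0: 0.00568V* = 0.0504, so V* = 8.87.
Substitute into dV/dt = 0: 0.481(1 - 8.87/28.2) = 0.00658P*.
The bracket is 0.685, giving P* = 0.33/0.00658 = 50.1.

V* ≈ 8.87, P* ≈ 50.1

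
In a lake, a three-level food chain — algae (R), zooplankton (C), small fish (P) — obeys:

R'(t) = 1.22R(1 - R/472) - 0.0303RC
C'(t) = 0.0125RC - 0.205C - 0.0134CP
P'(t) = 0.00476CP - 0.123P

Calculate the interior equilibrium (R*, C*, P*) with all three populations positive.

From dP/dt = 0: 0.00476C* = 0.123, so C* = 25.8.
From dR/dt = 0: 1.22(1 - R*/472) = 0.0303·25.8, giving R* = 472·(1 - 0.642) = 169.
From dC/dt = 0: 0.0125·169 - 0.205 = 0.0134P*, so P* = 1.91/0.0134 = 142.

R* ≈ 169, C* ≈ 25.8, P* ≈ 142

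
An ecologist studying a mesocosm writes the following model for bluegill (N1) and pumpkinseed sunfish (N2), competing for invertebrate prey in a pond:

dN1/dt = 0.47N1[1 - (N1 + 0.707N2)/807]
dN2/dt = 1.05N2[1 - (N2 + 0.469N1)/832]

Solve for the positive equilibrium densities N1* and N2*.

Setting both brackets to zero gives the nullclines N1 + 0.707N2 = 807 and 0.469N1 + N2 = 832.
Substituting N2 = 832 - 0.469N1 into the first: N1(1 - 0.707·0.469) = 807 - 0.707·832.
So N1* = 219/0.668 = 327, and then N2* = 832 - 0.469·327 = 678.

N1* ≈ 327, N2* ≈ 678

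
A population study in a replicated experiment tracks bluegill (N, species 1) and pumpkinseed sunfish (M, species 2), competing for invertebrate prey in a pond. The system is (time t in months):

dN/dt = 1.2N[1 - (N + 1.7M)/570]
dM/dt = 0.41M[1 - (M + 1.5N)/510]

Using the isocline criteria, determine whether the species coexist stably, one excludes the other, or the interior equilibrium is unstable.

unstable coexistence (outcome depends on initial conditions)

Compare the nullcline intercepts: K1/α12 = 570/1.7 = 335 < K2 = 510; K2/α21 = 510/1.5 = 340 < K1 = 570.
Since both are reversed, neither can invade when rare; the interior point is a saddle.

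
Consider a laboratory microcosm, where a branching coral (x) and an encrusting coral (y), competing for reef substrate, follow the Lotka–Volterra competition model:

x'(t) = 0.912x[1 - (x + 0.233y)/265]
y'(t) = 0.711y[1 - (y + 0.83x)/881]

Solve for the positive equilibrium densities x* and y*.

x* ≈ 74, y* ≈ 820

Setting both brackets to zero gives the nullclines x + 0.233y = 265 and 0.83x + y = 881.
Substituting y = 881 - 0.83x into the first: x(1 - 0.233·0.83) = 265 - 0.233·881.
So x* = 59.7/0.807 = 74, and then y* = 881 - 0.83·74 = 820.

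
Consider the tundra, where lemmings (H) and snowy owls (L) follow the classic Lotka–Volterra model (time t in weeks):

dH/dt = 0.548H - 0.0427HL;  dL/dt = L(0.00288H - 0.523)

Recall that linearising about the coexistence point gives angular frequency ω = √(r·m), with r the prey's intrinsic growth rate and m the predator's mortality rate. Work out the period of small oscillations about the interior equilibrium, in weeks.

T ≈ 11.7 weeks

Here r = 0.548 and m = 0.523, so r·m = 0.287.
ω = √0.287 = 0.535 per week, hence T = 2π/ω ≈ 11.7 weeks.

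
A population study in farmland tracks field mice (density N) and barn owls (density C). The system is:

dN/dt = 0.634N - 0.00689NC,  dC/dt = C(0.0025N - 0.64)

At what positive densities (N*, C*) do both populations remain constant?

N* ≈ 256, C* ≈ 92

Set dC/dt = 0 with C > 0: 0.0025N - 0.64 = 0, so N* = 0.64/0.0025 = 256.
Set dN/dt = 0 with N > 0: 0.634 - 0.00689C = 0, so C* = 0.634/0.00689 = 92.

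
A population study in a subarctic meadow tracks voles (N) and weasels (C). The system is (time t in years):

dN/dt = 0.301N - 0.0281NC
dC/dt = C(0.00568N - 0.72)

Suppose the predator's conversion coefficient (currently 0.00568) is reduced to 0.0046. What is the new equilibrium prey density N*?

N* ≈ 157

At the interior fixed point, setting dC/dt = 0 with C > 0 fixes N* = (predator death rate)/(NC coefficient) — independent of the other coefficients.
With the change, N* = 0.72/0.0046 = 157; it rises from 127.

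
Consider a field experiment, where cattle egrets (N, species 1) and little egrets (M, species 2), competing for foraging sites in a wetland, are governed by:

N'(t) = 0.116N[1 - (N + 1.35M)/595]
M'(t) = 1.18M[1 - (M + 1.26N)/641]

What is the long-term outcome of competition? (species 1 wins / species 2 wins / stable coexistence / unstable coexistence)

unstable coexistence (outcome depends on initial conditions)

Compare the nullcline intercepts: K1/α12 = 595/1.35 = 441 < K2 = 641; K2/α21 = 641/1.26 = 509 < K1 = 595.
Since both are reversed, neither can invade when rare; the interior point is a saddle.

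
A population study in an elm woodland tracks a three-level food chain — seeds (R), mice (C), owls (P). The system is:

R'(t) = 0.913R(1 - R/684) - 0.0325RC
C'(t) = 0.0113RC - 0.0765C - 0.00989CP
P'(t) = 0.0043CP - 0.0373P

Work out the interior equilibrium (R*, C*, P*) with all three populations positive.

R* ≈ 473, C* ≈ 8.67, P* ≈ 532

From dP/dt = 0: 0.0043C* = 0.0373, so C* = 8.67.
From dR/dt = 0: 0.913(1 - R*/684) = 0.0325·8.67, giving R* = 684·(1 - 0.309) = 473.
From dC/dt = 0: 0.0113·473 - 0.0765 = 0.00989P*, so P* = 5.27/0.00989 = 532.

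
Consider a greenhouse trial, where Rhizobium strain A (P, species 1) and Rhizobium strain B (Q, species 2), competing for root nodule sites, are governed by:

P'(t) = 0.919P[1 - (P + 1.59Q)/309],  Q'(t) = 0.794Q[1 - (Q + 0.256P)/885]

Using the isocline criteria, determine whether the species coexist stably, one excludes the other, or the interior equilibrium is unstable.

species 2 excludes species 1

Compare the nullcline intercepts: K1/α12 = 309/1.59 = 194 < K2 = 885; K2/α21 = 885/0.256 = 3460 > K1 = 309.
Since the inequalities point opposite ways, species 2 can invade but species 1 cannot.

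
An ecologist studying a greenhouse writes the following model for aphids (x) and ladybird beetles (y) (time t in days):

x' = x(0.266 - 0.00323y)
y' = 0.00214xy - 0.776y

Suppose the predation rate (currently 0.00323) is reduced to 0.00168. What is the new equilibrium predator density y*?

At the interior fixed point, setting dx/dt = 0 with x > 0 fixes y* = (prey growth rate)/(xy coefficient) — independent of the other coefficients.
With the change, y* = 0.266/0.00168 = 158; it rises from 82.4.

y* ≈ 158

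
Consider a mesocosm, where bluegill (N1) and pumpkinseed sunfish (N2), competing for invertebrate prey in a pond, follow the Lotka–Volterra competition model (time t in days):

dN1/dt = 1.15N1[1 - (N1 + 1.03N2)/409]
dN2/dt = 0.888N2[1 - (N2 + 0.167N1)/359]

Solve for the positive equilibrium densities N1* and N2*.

Setting both brackets to zero gives the nullclines N1 + 1.03N2 = 409 and 0.167N1 + N2 = 359.
Substituting N2 = 359 - 0.167N1 into the first: N1(1 - 1.03·0.167) = 409 - 1.03·359.
So N1* = 39.2/0.828 = 47.4, and then N2* = 359 - 0.167·47.4 = 351.

N1* ≈ 47.4, N2* ≈ 351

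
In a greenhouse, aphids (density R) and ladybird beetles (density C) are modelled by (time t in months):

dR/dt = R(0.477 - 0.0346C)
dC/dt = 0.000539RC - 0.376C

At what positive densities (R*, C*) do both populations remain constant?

R* ≈ 698, C* ≈ 13.8

Set dC/dt = 0 with C > 0: 0.000539R - 0.376 = 0, so R* = 0.376/0.000539 = 698.
Set dR/dt = 0 with R > 0: 0.477 - 0.0346C = 0, so C* = 0.477/0.0346 = 13.8.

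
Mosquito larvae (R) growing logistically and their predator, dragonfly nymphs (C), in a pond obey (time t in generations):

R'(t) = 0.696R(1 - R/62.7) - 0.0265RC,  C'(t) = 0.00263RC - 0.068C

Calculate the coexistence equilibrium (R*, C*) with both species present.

From dC/dt = 0 with C > 0: 0.00263R* = 0.068, so R* = 25.9.
Substitute into dR/dt = 0: 0.696(1 - 25.9/62.7) = 0.0265C*.
The bracket is 0.588, giving C* = 0.409/0.0265 = 15.4.

R* ≈ 25.9, C* ≈ 15.4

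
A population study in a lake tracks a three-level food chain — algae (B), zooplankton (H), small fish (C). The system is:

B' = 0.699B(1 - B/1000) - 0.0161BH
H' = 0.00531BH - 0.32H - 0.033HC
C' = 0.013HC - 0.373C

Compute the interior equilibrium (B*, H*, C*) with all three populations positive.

From dC/dt = 0: 0.013H* = 0.373, so H* = 28.7.
From dB/dt = 0: 0.699(1 - B*/1000) = 0.0161·28.7, giving B* = 1000·(1 - 0.661) = 339.
From dH/dt = 0: 0.00531·339 - 0.32 = 0.033C*, so C* = 1.48/0.033 = 44.9.

B* ≈ 339, H* ≈ 28.7, C* ≈ 44.9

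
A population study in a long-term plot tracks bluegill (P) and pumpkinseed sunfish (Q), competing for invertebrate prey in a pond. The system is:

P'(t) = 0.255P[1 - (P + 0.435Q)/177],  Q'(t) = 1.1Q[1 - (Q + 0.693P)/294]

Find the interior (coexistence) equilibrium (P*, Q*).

Setting both brackets to zero gives the nullclines P + 0.435Q = 177 and 0.693P + Q = 294.
Substituting Q = 294 - 0.693P into the first: P(1 - 0.435·0.693) = 177 - 0.435·294.
So P* = 49.1/0.699 = 70.3, and then Q* = 294 - 0.693·70.3 = 245.

P* ≈ 70.3, Q* ≈ 245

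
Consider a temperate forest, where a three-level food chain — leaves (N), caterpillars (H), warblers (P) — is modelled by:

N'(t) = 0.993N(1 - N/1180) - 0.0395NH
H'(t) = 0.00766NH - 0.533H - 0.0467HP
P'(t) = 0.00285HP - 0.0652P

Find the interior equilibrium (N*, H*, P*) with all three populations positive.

N* ≈ 106, H* ≈ 22.9, P* ≈ 6

From dP/dt = 0: 0.00285H* = 0.0652, so H* = 22.9.
From dN/dt = 0: 0.993(1 - N*/1180) = 0.0395·22.9, giving N* = 1180·(1 - 0.91) = 106.
From dH/dt = 0: 0.00766·106 - 0.533 = 0.0467P*, so P* = 0.28/0.0467 = 6.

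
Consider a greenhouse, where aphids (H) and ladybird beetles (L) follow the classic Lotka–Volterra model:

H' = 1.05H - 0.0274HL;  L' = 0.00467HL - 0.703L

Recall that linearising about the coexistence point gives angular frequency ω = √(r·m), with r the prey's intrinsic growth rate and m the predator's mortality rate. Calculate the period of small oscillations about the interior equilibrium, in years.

Here r = 1.05 and m = 0.703, so r·m = 0.738.
ω = √0.738 = 0.859 per year, hence T = 2π/ω ≈ 7.31 years.

T ≈ 7.31 years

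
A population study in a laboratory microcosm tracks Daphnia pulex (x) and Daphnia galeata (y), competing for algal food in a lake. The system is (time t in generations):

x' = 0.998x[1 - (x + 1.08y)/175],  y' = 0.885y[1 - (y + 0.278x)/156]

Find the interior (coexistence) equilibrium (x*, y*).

Setting both brackets to zero gives the nullclines x + 1.08y = 175 and 0.278x + y = 156.
Substituting y = 156 - 0.278x into the first: x(1 - 1.08·0.278) = 175 - 1.08·156.
So x* = 6.52/0.7 = 9.32, and then y* = 156 - 0.278·9.32 = 153.

x* ≈ 9.32, y* ≈ 153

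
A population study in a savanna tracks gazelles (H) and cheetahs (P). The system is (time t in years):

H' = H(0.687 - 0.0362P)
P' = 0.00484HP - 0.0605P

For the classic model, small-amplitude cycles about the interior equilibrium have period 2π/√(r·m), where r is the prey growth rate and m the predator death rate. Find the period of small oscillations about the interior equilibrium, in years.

Here r = 0.687 and m = 0.0605, so r·m = 0.0416.
ω = √0.0416 = 0.204 per year, hence T = 2π/ω ≈ 30.8 years.

T ≈ 30.8 years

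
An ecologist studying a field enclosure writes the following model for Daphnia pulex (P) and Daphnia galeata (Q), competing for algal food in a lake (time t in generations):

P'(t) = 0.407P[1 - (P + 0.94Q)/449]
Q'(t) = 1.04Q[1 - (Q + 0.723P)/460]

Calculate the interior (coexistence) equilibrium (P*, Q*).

P* ≈ 51.8, Q* ≈ 423

Setting both brackets to zero gives the nullclines P + 0.94Q = 449 and 0.723P + Q = 460.
Substituting Q = 460 - 0.723P into the first: P(1 - 0.94·0.723) = 449 - 0.94·460.
So P* = 16.6/0.32 = 51.8, and then Q* = 460 - 0.723·51.8 = 423.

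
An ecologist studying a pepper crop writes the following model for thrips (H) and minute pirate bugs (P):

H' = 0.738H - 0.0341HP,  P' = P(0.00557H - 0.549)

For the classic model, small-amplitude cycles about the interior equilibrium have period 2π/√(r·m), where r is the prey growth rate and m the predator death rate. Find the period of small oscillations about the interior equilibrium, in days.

Here r = 0.738 and m = 0.549, so r·m = 0.405.
ω = √0.405 = 0.637 per day, hence T = 2π/ω ≈ 9.87 days.

T ≈ 9.87 days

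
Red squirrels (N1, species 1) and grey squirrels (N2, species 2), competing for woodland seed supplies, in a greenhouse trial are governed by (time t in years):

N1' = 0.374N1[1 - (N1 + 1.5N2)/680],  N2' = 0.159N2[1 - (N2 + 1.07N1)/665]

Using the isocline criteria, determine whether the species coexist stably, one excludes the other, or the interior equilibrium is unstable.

unstable coexistence (outcome depends on initial conditions)

Compare the nullcline intercepts: K1/α12 = 680/1.5 = 453 < K2 = 665; K2/α21 = 665/1.07 = 621 < K1 = 680.
Since both are reversed, neither can invade when rare; the interior point is a saddle.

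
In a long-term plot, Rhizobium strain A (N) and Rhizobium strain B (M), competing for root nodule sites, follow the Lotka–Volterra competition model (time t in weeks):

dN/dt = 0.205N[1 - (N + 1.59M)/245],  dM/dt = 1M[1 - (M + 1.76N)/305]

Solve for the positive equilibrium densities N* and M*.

Setting both brackets to zero gives the nullclines N + 1.59M = 245 and 1.76N + M = 305.
Substituting M = 305 - 1.76N into the first: N(1 - 1.59·1.76) = 245 - 1.59·305.
So N* = -240/-1.8 = 133, and then M* = 305 - 1.76·133 = 70.2.

N* ≈ 133, M* ≈ 70.2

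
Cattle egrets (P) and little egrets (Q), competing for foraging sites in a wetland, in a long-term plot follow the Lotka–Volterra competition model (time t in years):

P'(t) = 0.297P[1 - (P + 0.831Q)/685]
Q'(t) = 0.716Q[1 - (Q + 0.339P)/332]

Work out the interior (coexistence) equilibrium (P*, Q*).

P* ≈ 570, Q* ≈ 139

Setting both brackets to zero gives the nullclines P + 0.831Q = 685 and 0.339P + Q = 332.
Substituting Q = 332 - 0.339P into the first: P(1 - 0.831·0.339) = 685 - 0.831·332.
So P* = 409/0.718 = 570, and then Q* = 332 - 0.339·570 = 139.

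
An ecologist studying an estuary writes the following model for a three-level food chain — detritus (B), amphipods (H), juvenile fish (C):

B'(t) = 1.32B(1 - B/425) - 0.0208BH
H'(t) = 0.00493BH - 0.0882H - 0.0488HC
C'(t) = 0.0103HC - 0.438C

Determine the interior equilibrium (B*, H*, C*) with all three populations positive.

B* ≈ 140, H* ≈ 42.5, C* ≈ 12.4

From dC/dt = 0: 0.0103H* = 0.438, so H* = 42.5.
From dB/dt = 0: 1.32(1 - B*/425) = 0.0208·42.5, giving B* = 425·(1 - 0.67) = 140.
From dH/dt = 0: 0.00493·140 - 0.0882 = 0.0488C*, so C* = 0.603/0.0488 = 12.4.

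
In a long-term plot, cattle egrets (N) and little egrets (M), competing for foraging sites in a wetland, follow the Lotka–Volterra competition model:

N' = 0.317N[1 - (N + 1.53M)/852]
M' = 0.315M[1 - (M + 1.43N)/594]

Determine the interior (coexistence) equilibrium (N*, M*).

Setting both brackets to zero gives the nullclines N + 1.53M = 852 and 1.43N + M = 594.
Substituting M = 594 - 1.43N into the first: N(1 - 1.53·1.43) = 852 - 1.53·594.
So N* = -56.8/-1.19 = 47.8, and then M* = 594 - 1.43·47.8 = 526.

N* ≈ 47.8, M* ≈ 526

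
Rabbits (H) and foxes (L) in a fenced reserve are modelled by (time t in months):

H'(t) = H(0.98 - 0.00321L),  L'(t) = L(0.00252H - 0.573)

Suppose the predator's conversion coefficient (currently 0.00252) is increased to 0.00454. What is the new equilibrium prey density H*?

H* ≈ 126

At the interior fixed point, setting dL/dt = 0 with L > 0 fixes H* = (predator death rate)/(HL coefficient) — independent of the other coefficients.
With the change, H* = 0.573/0.00454 = 126; it falls from 227.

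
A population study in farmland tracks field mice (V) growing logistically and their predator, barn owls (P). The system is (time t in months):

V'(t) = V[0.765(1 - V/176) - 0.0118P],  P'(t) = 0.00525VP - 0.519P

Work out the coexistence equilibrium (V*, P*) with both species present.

From dP/dt = 0 with P > 0: 0.00525V* = 0.519, so V* = 98.9.
Substitute into dV/dt = 0: 0.765(1 - 98.9/176) = 0.0118P*.
The bracket is 0.438, giving P* = 0.335/0.0118 = 28.4.

V* ≈ 98.9, P* ≈ 28.4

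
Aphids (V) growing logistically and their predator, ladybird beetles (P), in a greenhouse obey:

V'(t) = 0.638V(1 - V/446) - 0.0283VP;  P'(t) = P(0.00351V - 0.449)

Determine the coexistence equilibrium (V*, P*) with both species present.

From dP/dt = 0 with P > 0: 0.00351V* = 0.449, so V* = 128.
Substitute into dV/dt = 0: 0.638(1 - 128/446) = 0.0283P*.
The bracket is 0.713, giving P* = 0.455/0.0283 = 16.1.

V* ≈ 128, P* ≈ 16.1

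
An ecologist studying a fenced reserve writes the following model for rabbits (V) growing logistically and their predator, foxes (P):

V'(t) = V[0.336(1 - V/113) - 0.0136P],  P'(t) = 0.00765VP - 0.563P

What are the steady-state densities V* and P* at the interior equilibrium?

V* ≈ 73.6, P* ≈ 8.62

From dP/dt = 0 with P > 0: 0.00765V* = 0.563, so V* = 73.6.
Substitute into dV/dt = 0: 0.336(1 - 73.6/113) = 0.0136P*.
The bracket is 0.349, giving P* = 0.117/0.0136 = 8.62.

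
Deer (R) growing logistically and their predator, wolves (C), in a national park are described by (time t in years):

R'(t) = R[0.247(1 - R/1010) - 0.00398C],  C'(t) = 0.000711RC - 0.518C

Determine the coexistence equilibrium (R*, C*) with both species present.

From dC/dt = 0 with C > 0: 0.000711R* = 0.518, so R* = 729.
Substitute into dR/dt = 0: 0.247(1 - 729/1010) = 0.00398C*.
The bracket is 0.279, giving C* = 0.0688/0.00398 = 17.3.

R* ≈ 729, C* ≈ 17.3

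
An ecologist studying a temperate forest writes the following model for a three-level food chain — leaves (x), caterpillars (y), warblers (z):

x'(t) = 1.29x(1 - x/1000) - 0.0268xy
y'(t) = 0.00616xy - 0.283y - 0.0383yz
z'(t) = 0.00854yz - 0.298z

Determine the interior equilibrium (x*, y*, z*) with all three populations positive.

From dz/dt = 0: 0.00854y* = 0.298, so y* = 34.9.
From dx/dt = 0: 1.29(1 - x*/1000) = 0.0268·34.9, giving x* = 1000·(1 - 0.725) = 275.
From dy/dt = 0: 0.00616·275 - 0.283 = 0.0383z*, so z* = 1.41/0.0383 = 36.9.

x* ≈ 275, y* ≈ 34.9, z* ≈ 36.9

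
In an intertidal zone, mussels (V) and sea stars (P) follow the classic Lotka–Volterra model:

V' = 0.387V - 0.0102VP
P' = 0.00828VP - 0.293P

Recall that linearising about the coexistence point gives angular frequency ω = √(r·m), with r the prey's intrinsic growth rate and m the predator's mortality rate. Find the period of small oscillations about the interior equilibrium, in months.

T ≈ 18.7 months

Here r = 0.387 and m = 0.293, so r·m = 0.113.
ω = √0.113 = 0.337 per month, hence T = 2π/ω ≈ 18.7 months.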